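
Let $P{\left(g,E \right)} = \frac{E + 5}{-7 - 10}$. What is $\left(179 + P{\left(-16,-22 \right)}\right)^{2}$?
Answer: $32400$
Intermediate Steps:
$P{\left(g,E \right)} = - \frac{5}{17} - \frac{E}{17}$ ($P{\left(g,E \right)} = \frac{5 + E}{-17} = \left(5 + E\right) \left(- \frac{1}{17}\right) = - \frac{5}{17} - \frac{E}{17}$)
$\left(179 + P{\left(-16,-22 \right)}\right)^{2} = \left(179 - -1\right)^{2} = \left(179 + \left(- \frac{5}{17} + \frac{22}{17}\right)\right)^{2} = \left(179 + 1\right)^{2} = 180^{2} = 32400$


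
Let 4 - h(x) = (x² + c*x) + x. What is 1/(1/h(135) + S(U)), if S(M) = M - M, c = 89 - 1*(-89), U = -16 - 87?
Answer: -42386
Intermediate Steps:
U = -103
c = 178 (c = 89 + 89 = 178)
h(x) = 4 - x² - 179*x (h(x) = 4 - ((x² + 178*x) + x) = 4 - (x² + 179*x) = 4 + (-x² - 179*x) = 4 - x² - 179*x)
S(M) = 0
1/(1/h(135) + S(U)) = 1/(1/(4 - 1*135² - 179*135) + 0) = 1/(1/(4 - 1*18225 - 24165) + 0) = 1/(1/(4 - 18225 - 24165) + 0) = 1/(1/(-42386) + 0) = 1/(-1/42386 + 0) = 1/(-1/42386) = -42386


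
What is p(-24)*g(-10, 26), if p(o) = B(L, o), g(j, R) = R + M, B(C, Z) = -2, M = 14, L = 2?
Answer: -80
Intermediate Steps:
g(j, R) = 14 + R (g(j, R) = R + 14 = 14 + R)
p(o) = -2
p(-24)*g(-10, 26) = -2*(14 + 26) = -2*40 = -80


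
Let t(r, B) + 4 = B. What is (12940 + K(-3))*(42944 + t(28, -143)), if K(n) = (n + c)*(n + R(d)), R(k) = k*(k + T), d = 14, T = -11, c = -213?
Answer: 193271252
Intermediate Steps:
t(r, B) = -4 + B
R(k) = k*(-11 + k) (R(k) = k*(k - 11) = k*(-11 + k))
K(n) = (-213 + n)*(42 + n) (K(n) = (n - 213)*(n + 14*(-11 + 14)) = (-213 + n)*(n + 14*3) = (-213 + n)*(n + 42) = (-213 + n)*(42 + n))
(12940 + K(-3))*(42944 + t(28, -143)) = (12940 + (-8946 + (-3)² - 171*(-3)))*(42944 + (-4 - 143)) = (12940 + (-8946 + 9 + 513))*(42944 - 147) = (12940 - 8424)*42797 = 4516*42797 = 193271252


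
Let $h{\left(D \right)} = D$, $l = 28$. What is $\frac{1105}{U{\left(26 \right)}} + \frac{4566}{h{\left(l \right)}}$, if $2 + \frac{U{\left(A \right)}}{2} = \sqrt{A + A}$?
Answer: $\frac{62527}{336} + \frac{1105 \sqrt{13}}{48} \approx 269.1$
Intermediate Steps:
$U{\left(A \right)} = -4 + 2 \sqrt{2} \sqrt{A}$ ($U{\left(A \right)} = -4 + 2 \sqrt{A + A} = -4 + 2 \sqrt{2 A} = -4 + 2 \sqrt{2} \sqrt{A}$)
$\frac{1105}{U{\left(26 \right)}} + \frac{4566}{h{\left(l \right)}} = \frac{1105}{-4 + 2 \sqrt{2} \sqrt{26}} + \frac{4566}{28} = \frac{1105}{-4 + 4 \sqrt{13}} + 4566 \cdot \frac{1}{28} = \frac{1105}{-4 + 4 \sqrt{13}} + \frac{2283}{14} = \frac{2283}{14} + \frac{1105}{-4 + 4 \sqrt{13}}$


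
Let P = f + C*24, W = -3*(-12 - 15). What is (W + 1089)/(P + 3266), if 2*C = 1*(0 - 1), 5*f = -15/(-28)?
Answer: 6552/18223 ≈ 0.35955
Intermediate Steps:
f = 3/28 (f = (-15/(-28))/5 = (-15*(-1/28))/5 = (1/5)*(15/28) = 3/28 ≈ 0.10714)
W = 81 (W = -3*(-27) = 81)
C = -1/2 (C = (1*(0 - 1))/2 = (1*(-1))/2 = (1/2)*(-1) = -1/2 ≈ -0.50000)
P = -333/28 (P = 3/28 - 1/2*24 = 3/28 - 12 = -333/28 ≈ -11.893)
(W + 1089)/(P + 3266) = (81 + 1089)/(-333/28 + 3266) = 1170/(91115/28) = 1170*(28/91115) = 6552/18223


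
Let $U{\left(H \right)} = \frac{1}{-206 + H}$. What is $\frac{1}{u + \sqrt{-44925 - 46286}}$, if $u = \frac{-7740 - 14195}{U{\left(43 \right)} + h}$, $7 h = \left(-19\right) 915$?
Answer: $\frac{70922927765270}{733069609827719109} - \frac{8030207072644 i \sqrt{91211}}{733069609827719109} \approx 9.6748 \cdot 10^{-5} - 0.0033083 i$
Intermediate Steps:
$h = - \frac{17385}{7}$ ($h = \frac{\left(-19\right) 915}{7} = \frac{1}{7} \left(-17385\right) = - \frac{17385}{7} \approx -2483.6$)
$u = \frac{25027835}{2833762}$ ($u = \frac{-7740 - 14195}{\frac{1}{-206 + 43} - \frac{17385}{7}} = - \frac{21935}{\frac{1}{-163} - \frac{17385}{7}} = - \frac{21935}{- \frac{1}{163} - \frac{17385}{7}} = - \frac{21935}{- \frac{2833762}{1141}} = \left(-21935\right) \left(- \frac{1141}{2833762}\right) = \frac{25027835}{2833762} \approx 8.832$)
$\frac{1}{u + \sqrt{-44925 - 46286}} = \frac{1}{\frac{25027835}{2833762} + \sqrt{-44925 - 46286}} = \frac{1}{\frac{25027835}{2833762} + \sqrt{-91211}} = \frac{1}{\frac{25027835}{2833762} + i \sqrt{91211}}$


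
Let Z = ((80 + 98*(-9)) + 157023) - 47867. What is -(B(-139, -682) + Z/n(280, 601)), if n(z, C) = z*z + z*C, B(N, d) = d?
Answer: 84063703/123340 ≈ 681.56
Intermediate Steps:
n(z, C) = z² + C*z
Z = 108354 (Z = ((80 - 882) + 157023) - 47867 = (-802 + 157023) - 47867 = 156221 - 47867 = 108354)
-(B(-139, -682) + Z/n(280, 601)) = -(-682 + 108354/((280*(601 + 280)))) = -(-682 + 108354/((280*881))) = -(-682 + 108354/246680) = -(-682 + 108354*(1/246680)) = -(-682 + 54177/123340) = -1*(-84063703/123340) = 84063703/123340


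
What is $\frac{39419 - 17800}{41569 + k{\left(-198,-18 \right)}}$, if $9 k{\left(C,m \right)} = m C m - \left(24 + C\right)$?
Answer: $\frac{64857}{103381} \approx 0.62736$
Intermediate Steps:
$k{\left(C,m \right)} = - \frac{8}{3} - \frac{C}{9} + \frac{C m^{2}}{9}$ ($k{\left(C,m \right)} = \frac{m C m - \left(24 + C\right)}{9} = \frac{C m m - \left(24 + C\right)}{9} = \frac{C m^{2} - \left(24 + C\right)}{9} = \frac{-24 - C + C m^{2}}{9} = - \frac{8}{3} - \frac{C}{9} + \frac{C m^{2}}{9}$)
$\frac{39419 - 17800}{41569 + k{\left(-198,-18 \right)}} = \frac{39419 - 17800}{41569 - \left(- \frac{58}{3} + 7128\right)} = \frac{21619}{41569 + \left(- \frac{8}{3} + 22 + \frac{1}{9} \left(-198\right) 324\right)} = \frac{21619}{41569 - \frac{21326}{3}} = \frac{21619}{\frac{103381}{3}} = 21619 \cdot \frac{3}{103381} = \frac{64857}{103381}$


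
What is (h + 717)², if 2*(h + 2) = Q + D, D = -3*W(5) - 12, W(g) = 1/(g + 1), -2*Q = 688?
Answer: 4609609/16 ≈ 2.8810e+5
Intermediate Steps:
Q = -344 (Q = -½*688 = -344)
W(g) = 1/(1 + g)
D = -25/2 (D = -3/(1 + 5) - 12 = -3/6 - 12 = -3*⅙ - 12 = -½ - 12 = -25/2 ≈ -12.500)
h = -721/4 (h = -2 + (-344 - 25/2)/2 = -2 + (½)*(-713/2) = -2 - 713/4 = -721/4 ≈ -180.25)
(h + 717)² = (-721/4 + 717)² = (2147/4)² = 4609609/16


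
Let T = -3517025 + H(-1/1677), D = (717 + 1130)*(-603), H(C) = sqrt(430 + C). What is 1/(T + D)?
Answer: -7765794582/35961577512588703 - sqrt(1209299793)/35961577512588703 ≈ -2.1595e-7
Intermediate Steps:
D = -1113741 (D = 1847*(-603) = -1113741)
T = -3517025 + sqrt(1209299793)/1677 (T = -3517025 + sqrt(430 - 1/1677) = -3517025 + sqrt(721109/1677) = -3517025 + sqrt(1209299793)/1677 ≈ -3.5170e+6)
1/(T + D) = 1/((-3517025 + sqrt(1209299793)/1677) - 1113741) = 1/(-4630766 + sqrt(1209299793)/1677)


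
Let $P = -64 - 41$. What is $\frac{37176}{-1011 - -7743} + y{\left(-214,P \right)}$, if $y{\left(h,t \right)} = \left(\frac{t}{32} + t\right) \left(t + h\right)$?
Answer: $\frac{620192071}{17952} \approx 34547.0$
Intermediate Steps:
$P = -105$ ($P = -64 - 41 = -105$)
$y{\left(h,t \right)} = \frac{33 t \left(h + t\right)}{32}$ ($y{\left(h,t \right)} = \left(t \frac{1}{32} + t\right) \left(h + t\right) = \left(\frac{t}{32} + t\right) \left(h + t\right) = \frac{33 t}{32} \left(h + t\right) = \frac{33 t \left(h + t\right)}{32}$)
$\frac{37176}{-1011 - -7743} + y{\left(-214,P \right)} = \frac{37176}{-1011 - -7743} + \frac{33}{32} \left(-105\right) \left(-214 - 105\right) = \frac{37176}{-1011 + 7743} + \frac{33}{32} \left(-105\right) \left(-319\right) = \frac{37176}{6732} + \frac{1105335}{32} = 37176 \cdot \frac{1}{6732} + \frac{1105335}{32} = \frac{3098}{561} + \frac{1105335}{32} = \frac{620192071}{17952}$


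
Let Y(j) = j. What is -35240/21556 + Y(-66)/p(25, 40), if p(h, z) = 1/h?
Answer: -8900660/5389 ≈ -1651.6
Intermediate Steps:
-35240/21556 + Y(-66)/p(25, 40) = -35240/21556 - 66/(1/25) = -35240*1/21556 - 66/1/25 = -8810/5389 - 66*25 = -8810/5389 - 1650 = -8900660/5389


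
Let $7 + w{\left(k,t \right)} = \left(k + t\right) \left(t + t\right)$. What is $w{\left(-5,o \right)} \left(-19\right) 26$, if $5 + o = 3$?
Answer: $-10374$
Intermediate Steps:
$o = -2$ ($o = -5 + 3 = -2$)
$w{\left(k,t \right)} = -7 + 2 t \left(k + t\right)$ ($w{\left(k,t \right)} = -7 + \left(k + t\right) \left(t + t\right) = -7 + \left(k + t\right) 2 t = -7 + 2 t \left(k + t\right)$)
$w{\left(-5,o \right)} \left(-19\right) 26 = \left(-7 + 2 \left(-2\right)^{2} + 2 \left(-5\right) \left(-2\right)\right) \left(-19\right) 26 = \left(-7 + 2 \cdot 4 + 20\right) \left(-19\right) 26 = \left(-7 + 8 + 20\right) \left(-19\right) 26 = 21 \left(-19\right) 26 = \left(-399\right) 26 = -10374$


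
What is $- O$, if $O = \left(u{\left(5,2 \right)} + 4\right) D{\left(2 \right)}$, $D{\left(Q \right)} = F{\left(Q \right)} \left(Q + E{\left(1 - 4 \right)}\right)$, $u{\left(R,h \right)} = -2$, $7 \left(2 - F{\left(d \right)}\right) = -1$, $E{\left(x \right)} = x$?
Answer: $\frac{30}{7} \approx 4.2857$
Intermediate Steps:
$F{\left(d \right)} = \frac{15}{7}$ ($F{\left(d \right)} = 2 - - \frac{1}{7} = 2 + \frac{1}{7} = \frac{15}{7}$)
$D{\left(Q \right)} = - \frac{45}{7} + \frac{15 Q}{7}$ ($D{\left(Q \right)} = \frac{15 \left(Q + \left(1 - 4\right)\right)}{7} = \frac{15 \left(Q - 3\right)}{7} = \frac{15 \left(-3 + Q\right)}{7} = - \frac{45}{7} + \frac{15 Q}{7}$)
$O = - \frac{30}{7}$ ($O = \left(-2 + 4\right) \left(- \frac{45}{7} + \frac{15}{7} \cdot 2\right) = 2 \left(- \frac{45}{7} + \frac{30}{7}\right) = 2 \left(- \frac{15}{7}\right) = - \frac{30}{7} \approx -4.2857$)
$- O = \left(-1\right) \left(- \frac{30}{7}\right) = \frac{30}{7}$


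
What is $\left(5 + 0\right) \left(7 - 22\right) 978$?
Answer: $-73350$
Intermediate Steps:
$\left(5 + 0\right) \left(7 - 22\right) 978 = 5 \left(-15\right) 978 = \left(-75\right) 978 = -73350$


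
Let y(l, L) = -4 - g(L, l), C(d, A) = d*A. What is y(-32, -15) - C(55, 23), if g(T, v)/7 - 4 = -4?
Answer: -1269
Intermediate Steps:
g(T, v) = 0 (g(T, v) = 28 + 7*(-4) = 28 - 28 = 0)
C(d, A) = A*d
y(l, L) = -4 (y(l, L) = -4 - 1*0 = -4 + 0 = -4)
y(-32, -15) - C(55, 23) = -4 - 23*55 = -4 - 1*1265 = -4 - 1265 = -1269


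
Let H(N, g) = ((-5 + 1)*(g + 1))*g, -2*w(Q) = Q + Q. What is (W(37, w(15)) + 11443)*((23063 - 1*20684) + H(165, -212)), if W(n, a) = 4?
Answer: -2020956403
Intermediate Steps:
w(Q) = -Q (w(Q) = -(Q + Q)/2 = -Q)
H(N, g) = g*(-4 - 4*g) (H(N, g) = (-4*(1 + g))*g = (-4 - 4*g)*g = g*(-4 - 4*g))
(W(37, w(15)) + 11443)*((23063 - 1*20684) + H(165, -212)) = (4 + 11443)*((23063 - 1*20684) - 4*(-212)*(1 - 212)) = 11447*((23063 - 20684) - 4*(-212)*(-211)) = 11447*(2379 - 178928) = 11447*(-176549) = -2020956403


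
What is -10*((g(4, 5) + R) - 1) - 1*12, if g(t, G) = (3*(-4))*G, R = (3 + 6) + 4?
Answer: 468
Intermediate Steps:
R = 13 (R = 9 + 4 = 13)
g(t, G) = -12*G
-10*((g(4, 5) + R) - 1) - 1*12 = -10*((-12*5 + 13) - 1) - 1*12 = -10*((-60 + 13) - 1) - 12 = -10*(-47 - 1) - 12 = -10*(-48) - 12 = 480 - 12 = 468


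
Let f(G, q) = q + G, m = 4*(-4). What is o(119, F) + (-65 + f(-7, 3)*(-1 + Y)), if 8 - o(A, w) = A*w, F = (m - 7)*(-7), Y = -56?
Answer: -18988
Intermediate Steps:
m = -16
f(G, q) = G + q
F = 161 (F = (-16 - 7)*(-7) = -23*(-7) = 161)
o(A, w) = 8 - A*w
o(119, F) + (-65 + f(-7, 3)*(-1 + Y)) = (8 - 1*119*161) + (-65 + (-7 + 3)*(-1 - 56)) = (8 - 19159) + (-65 - 4*(-57)) = -19151 + (-65 + 228) = -19151 + 163 = -18988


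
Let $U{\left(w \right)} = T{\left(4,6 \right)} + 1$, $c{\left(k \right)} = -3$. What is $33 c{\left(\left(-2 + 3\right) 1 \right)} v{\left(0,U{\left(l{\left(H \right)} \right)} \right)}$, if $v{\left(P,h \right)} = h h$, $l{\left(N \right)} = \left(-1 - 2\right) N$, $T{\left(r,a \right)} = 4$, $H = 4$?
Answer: $-2475$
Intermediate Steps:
$l{\left(N \right)} = - 3 N$
$U{\left(w \right)} = 5$ ($U{\left(w \right)} = 4 + 1 = 5$)
$v{\left(P,h \right)} = h^{2}$
$33 c{\left(\left(-2 + 3\right) 1 \right)} v{\left(0,U{\left(l{\left(H \right)} \right)} \right)} = 33 \left(-3\right) 5^{2} = \left(-99\right) 25 = -2475$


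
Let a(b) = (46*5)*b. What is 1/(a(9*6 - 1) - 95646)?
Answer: -1/83456 ≈ -1.1982e-5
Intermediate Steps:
a(b) = 230*b
1/(a(9*6 - 1) - 95646) = 1/(230*(9*6 - 1) - 95646) = 1/(230*(54 - 1) - 95646) = 1/(230*53 - 95646) = 1/(12190 - 95646) = 1/(-83456) = -1/83456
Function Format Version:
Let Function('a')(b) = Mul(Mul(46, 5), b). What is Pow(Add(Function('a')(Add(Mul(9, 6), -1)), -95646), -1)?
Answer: Rational(-1, 83456) ≈ -1.1982e-5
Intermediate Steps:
Function('a')(b) = Mul(230, b)
Pow(Add(Function('a')(Add(Mul(9, 6), -1)), -95646), -1) = Pow(Add(Mul(230, Add(Mul(9, 6), -1)), -95646), -1) = Pow(Add(Mul(230, Add(54, -1)), -95646), -1) = Pow(Add(Mul(230, 53), -95646), -1) = Pow(Add(12190, -95646), -1) = Pow(-83456, -1) = Rational(-1, 83456)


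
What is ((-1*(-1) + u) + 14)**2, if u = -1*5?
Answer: 100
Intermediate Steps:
u = -5
((-1*(-1) + u) + 14)**2 = ((-1*(-1) - 5) + 14)**2 = ((1 - 5) + 14)**2 = (-4 + 14)**2 = 10**2 = 100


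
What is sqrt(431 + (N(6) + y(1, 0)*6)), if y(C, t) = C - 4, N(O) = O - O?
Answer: sqrt(413) ≈ 20.322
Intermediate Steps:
N(O) = 0
y(C, t) = -4 + C
sqrt(431 + (N(6) + y(1, 0)*6)) = sqrt(431 + (0 + (-4 + 1)*6)) = sqrt(431 + (0 - 3*6)) = sqrt(431 + (0 - 18)) = sqrt(431 - 18) = sqrt(413)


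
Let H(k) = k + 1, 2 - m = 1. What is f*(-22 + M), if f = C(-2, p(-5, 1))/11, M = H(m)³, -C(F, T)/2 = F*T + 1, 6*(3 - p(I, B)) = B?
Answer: -392/33 ≈ -11.879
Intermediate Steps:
m = 1 (m = 2 - 1*1 = 2 - 1 = 1)
p(I, B) = 3 - B/6
C(F, T) = -2 - 2*F*T (C(F, T) = -2*(F*T + 1) = -2*(1 + F*T) = -2 - 2*F*T)
H(k) = 1 + k
M = 8 (M = (1 + 1)³ = 2³ = 8)
f = 28/33 (f = (-2 - 2*(-2)*(3 - ⅙*1))/11 = (-2 - 2*(-2)*(3 - ⅙))*(1/11) = (-2 - 2*(-2)*17/6)*(1/11) = (-2 + 34/3)*(1/11) = (28/3)*(1/11) = 28/33 ≈ 0.84848)
f*(-22 + M) = 28*(-22 + 8)/33 = (28/33)*(-14) = -392/33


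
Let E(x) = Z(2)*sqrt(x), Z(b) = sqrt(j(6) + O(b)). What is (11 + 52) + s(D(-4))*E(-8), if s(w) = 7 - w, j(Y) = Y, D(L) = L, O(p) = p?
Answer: 63 + 88*I ≈ 63.0 + 88.0*I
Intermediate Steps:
Z(b) = sqrt(6 + b)
E(x) = 2*sqrt(2)*sqrt(x) (E(x) = sqrt(6 + 2)*sqrt(x) = sqrt(8)*sqrt(x) = (2*sqrt(2))*sqrt(x) = 2*sqrt(2)*sqrt(x))
(11 + 52) + s(D(-4))*E(-8) = (11 + 52) + (7 - 1*(-4))*(2*sqrt(2)*sqrt(-8)) = 63 + (7 + 4)*(2*sqrt(2)*(2*I*sqrt(2))) = 63 + 11*(8*I) = 63 + 88*I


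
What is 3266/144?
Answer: 1633/72 ≈ 22.681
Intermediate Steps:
3266/144 = (1/144)*3266 = 1633/72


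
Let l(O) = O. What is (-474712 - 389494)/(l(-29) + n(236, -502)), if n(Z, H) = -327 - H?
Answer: -432103/73 ≈ -5919.2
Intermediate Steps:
(-474712 - 389494)/(l(-29) + n(236, -502)) = (-474712 - 389494)/(-29 + (-327 - 1*(-502))) = -864206/(-29 + (-327 + 502)) = -864206/(-29 + 175) = -864206/146 = -864206*1/146 = -432103/73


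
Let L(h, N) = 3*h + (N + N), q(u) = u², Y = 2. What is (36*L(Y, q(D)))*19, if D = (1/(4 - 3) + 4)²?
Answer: 859104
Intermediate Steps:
D = 25 (D = (1/1 + 4)² = (1 + 4)² = 5² = 25)
L(h, N) = 2*N + 3*h (L(h, N) = 3*h + 2*N = 2*N + 3*h)
(36*L(Y, q(D)))*19 = (36*(2*25² + 3*2))*19 = (36*(2*625 + 6))*19 = (36*(1250 + 6))*19 = (36*1256)*19 = 45216*19 = 859104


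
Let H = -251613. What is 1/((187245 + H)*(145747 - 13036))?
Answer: -1/8542341648 ≈ -1.1706e-10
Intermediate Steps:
1/((187245 + H)*(145747 - 13036)) = 1/((187245 - 251613)*(145747 - 13036)) = 1/(-64368*132711) = 1/(-8542341648) = -1/8542341648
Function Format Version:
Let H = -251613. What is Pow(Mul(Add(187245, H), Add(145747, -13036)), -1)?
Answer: Rational(-1, 8542341648) ≈ -1.1706e-10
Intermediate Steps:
Pow(Mul(Add(187245, H), Add(145747, -13036)), -1) = Pow(Mul(Add(187245, -251613), Add(145747, -13036)), -1) = Pow(Mul(-64368, 132711), -1) = Pow(-8542341648, -1) = Rational(-1, 8542341648)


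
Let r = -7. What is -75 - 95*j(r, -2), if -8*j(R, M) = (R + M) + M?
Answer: -1645/8 ≈ -205.63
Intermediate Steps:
j(R, M) = -M/4 - R/8 (j(R, M) = -((R + M) + M)/8 = -((M + R) + M)/8 = -(R + 2*M)/8 = -M/4 - R/8)
-75 - 95*j(r, -2) = -75 - 95*(-¼*(-2) - ⅛*(-7)) = -75 - 95*(½ + 7/8) = -75 - 95*11/8 = -75 - 1045/8 = -1645/8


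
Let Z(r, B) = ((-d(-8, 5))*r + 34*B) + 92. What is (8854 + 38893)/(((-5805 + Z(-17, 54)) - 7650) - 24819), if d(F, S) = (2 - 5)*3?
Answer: -2513/1921 ≈ -1.3082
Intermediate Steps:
d(F, S) = -9 (d(F, S) = -3*3 = -9)
Z(r, B) = 92 + 9*r + 34*B (Z(r, B) = ((-1*(-9))*r + 34*B) + 92 = (9*r + 34*B) + 92 = 92 + 9*r + 34*B)
(8854 + 38893)/(((-5805 + Z(-17, 54)) - 7650) - 24819) = (8854 + 38893)/(((-5805 + (92 + 9*(-17) + 34*54)) - 7650) - 24819) = 47747/(((-5805 + (92 - 153 + 1836)) - 7650) - 24819) = 47747/(((-5805 + 1775) - 7650) - 24819) = 47747/((-4030 - 7650) - 24819) = 47747/(-11680 - 24819) = 47747/(-36499) = 47747*(-1/36499) = -2513/1921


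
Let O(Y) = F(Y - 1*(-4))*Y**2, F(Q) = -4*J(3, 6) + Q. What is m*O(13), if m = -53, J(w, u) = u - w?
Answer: -44785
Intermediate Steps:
F(Q) = -12 + Q (F(Q) = -4*(6 - 1*3) + Q = -4*(6 - 3) + Q = -4*3 + Q = -12 + Q)
O(Y) = Y**2*(-8 + Y) (O(Y) = (-12 + (Y - 1*(-4)))*Y**2 = (-12 + (Y + 4))*Y**2 = (-12 + (4 + Y))*Y**2 = (-8 + Y)*Y**2 = Y**2*(-8 + Y))
m*O(13) = -53*13**2*(-8 + 13) = -8957*5 = -53*845 = -44785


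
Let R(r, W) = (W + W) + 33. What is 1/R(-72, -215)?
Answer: -1/397 ≈ -0.0025189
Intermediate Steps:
R(r, W) = 33 + 2*W (R(r, W) = 2*W + 33 = 33 + 2*W)
1/R(-72, -215) = 1/(33 + 2*(-215)) = 1/(33 - 430) = 1/(-397) = -1/397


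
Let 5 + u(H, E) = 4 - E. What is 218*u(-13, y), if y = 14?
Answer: -3270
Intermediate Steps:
u(H, E) = -1 - E (u(H, E) = -5 + (4 - E) = -1 - E)
218*u(-13, y) = 218*(-1 - 1*14) = 218*(-1 - 14) = 218*(-15) = -3270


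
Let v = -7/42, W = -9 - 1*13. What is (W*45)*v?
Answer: 165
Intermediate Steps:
W = -22 (W = -9 - 13 = -22)
v = -1/6 (v = -7*1/42 = -1/6 ≈ -0.16667)
(W*45)*v = -22*45*(-1/6) = -990*(-1/6) = 165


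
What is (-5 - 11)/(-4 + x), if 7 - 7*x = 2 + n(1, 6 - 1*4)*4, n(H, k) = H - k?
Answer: 112/19 ≈ 5.8947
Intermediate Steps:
x = 9/7 (x = 1 - (2 + (1 - (6 - 1*4))*4)/7 = 1 - (2 + (1 - (6 - 4))*4)/7 = 1 - (2 + (1 - 1*2)*4)/7 = 1 - (2 + (1 - 2)*4)/7 = 1 - (2 - 1*4)/7 = 1 - (2 - 4)/7 = 1 - 1/7*(-2) = 1 + 2/7 = 9/7 ≈ 1.2857)
(-5 - 11)/(-4 + x) = (-5 - 11)/(-4 + 9/7) = -16/(-19/7) = -7/19*(-16) = 112/19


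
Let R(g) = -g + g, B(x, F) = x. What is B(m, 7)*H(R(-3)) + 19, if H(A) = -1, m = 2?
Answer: 17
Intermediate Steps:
R(g) = 0
B(m, 7)*H(R(-3)) + 19 = 2*(-1) + 19 = -2 + 19 = 17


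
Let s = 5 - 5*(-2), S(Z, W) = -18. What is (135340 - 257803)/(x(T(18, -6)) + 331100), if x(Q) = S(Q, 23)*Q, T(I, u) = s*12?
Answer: -122463/327860 ≈ -0.37352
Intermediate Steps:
s = 15 (s = 5 + 10 = 15)
T(I, u) = 180 (T(I, u) = 15*12 = 180)
x(Q) = -18*Q
(135340 - 257803)/(x(T(18, -6)) + 331100) = (135340 - 257803)/(-18*180 + 331100) = -122463/(-3240 + 331100) = -122463/327860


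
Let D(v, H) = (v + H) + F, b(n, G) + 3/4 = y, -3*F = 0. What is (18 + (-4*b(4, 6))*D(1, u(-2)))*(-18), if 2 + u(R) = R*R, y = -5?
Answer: -1566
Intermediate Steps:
F = 0 (F = -⅓*0 = 0)
b(n, G) = -23/4 (b(n, G) = -¾ - 5 = -23/4)
u(R) = -2 + R² (u(R) = -2 + R*R = -2 + R²)
D(v, H) = H + v (D(v, H) = (v + H) + 0 = (H + v) + 0 = H + v)
(18 + (-4*b(4, 6))*D(1, u(-2)))*(-18) = (18 + (-4*(-23/4))*((-2 + (-2)²) + 1))*(-18) = (18 + 23*((-2 + 4) + 1))*(-18) = (18 + 23*(2 + 1))*(-18) = (18 + 23*3)*(-18) = (18 + 69)*(-18) = 87*(-18) = -1566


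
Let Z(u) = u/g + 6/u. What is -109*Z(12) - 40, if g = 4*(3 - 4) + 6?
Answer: -1497/2 ≈ -748.50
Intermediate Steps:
g = 2 (g = 4*(-1) + 6 = -4 + 6 = 2)
Z(u) = u/2 + 6/u
-109*Z(12) - 40 = -109*((½)*12 + 6/12) - 40 = -109*(6 + 6*(1/12)) - 40 = -109*(6 + ½) - 40 = -109*13/2 - 40 = -1417/2 - 40 = -1497/2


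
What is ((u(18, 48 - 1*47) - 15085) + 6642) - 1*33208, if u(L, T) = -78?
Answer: -41729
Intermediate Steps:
((u(18, 48 - 1*47) - 15085) + 6642) - 1*33208 = ((-78 - 15085) + 6642) - 1*33208 = (-15163 + 6642) - 33208 = -8521 - 33208 = -41729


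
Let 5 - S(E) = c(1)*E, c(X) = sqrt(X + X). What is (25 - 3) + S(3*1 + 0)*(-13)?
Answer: -43 + 39*sqrt(2) ≈ 12.154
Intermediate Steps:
c(X) = sqrt(2)*sqrt(X) (c(X) = sqrt(2*X) = sqrt(2)*sqrt(X))
S(E) = 5 - E*sqrt(2) (S(E) = 5 - sqrt(2)*sqrt(1)*E = 5 - sqrt(2)*1*E = 5 - sqrt(2)*E = 5 - E*sqrt(2))
(25 - 3) + S(3*1 + 0)*(-13) = (25 - 3) + (5 - (3*1 + 0)*sqrt(2))*(-13) = 22 + (5 - (3 + 0)*sqrt(2))*(-13) = 22 + (5 - 1*3*sqrt(2))*(-13) = 22 + (5 - 3*sqrt(2))*(-13) = 22 + (-65 + 39*sqrt(2)) = -43 + 39*sqrt(2)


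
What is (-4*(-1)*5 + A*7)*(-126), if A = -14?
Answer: 9828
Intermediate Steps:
(-4*(-1)*5 + A*7)*(-126) = (-4*(-1)*5 - 14*7)*(-126) = (4*5 - 98)*(-126) = (20 - 98)*(-126) = -78*(-126) = 9828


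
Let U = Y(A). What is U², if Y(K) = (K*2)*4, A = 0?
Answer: 0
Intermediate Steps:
Y(K) = 8*K (Y(K) = (2*K)*4 = 8*K)
U = 0 (U = 8*0 = 0)
U² = 0² = 0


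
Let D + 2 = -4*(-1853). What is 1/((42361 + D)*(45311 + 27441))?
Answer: 1/3620939792 ≈ 2.7617e-10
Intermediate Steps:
D = 7410 (D = -2 - 4*(-1853) = -2 + 7412 = 7410)
1/((42361 + D)*(45311 + 27441)) = 1/((42361 + 7410)*(45311 + 27441)) = 1/(49771*72752) = 1/3620939792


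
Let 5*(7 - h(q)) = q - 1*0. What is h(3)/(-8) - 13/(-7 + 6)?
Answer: 61/5 ≈ 12.200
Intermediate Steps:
h(q) = 7 - q/5 (h(q) = 7 - (q - 1*0)/5 = 7 - (q + 0)/5 = 7 - q/5)
h(3)/(-8) - 13/(-7 + 6) = (7 - ⅕*3)/(-8) - 13/(-7 + 6) = (7 - ⅗)*(-⅛) - 13/(-1) = (32/5)*(-⅛) - 1*(-13) = -⅘ + 13 = 61/5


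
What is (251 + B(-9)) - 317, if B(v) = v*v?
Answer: 15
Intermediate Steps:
B(v) = v²
(251 + B(-9)) - 317 = (251 + (-9)²) - 317 = (251 + 81) - 317 = 332 - 317 = 15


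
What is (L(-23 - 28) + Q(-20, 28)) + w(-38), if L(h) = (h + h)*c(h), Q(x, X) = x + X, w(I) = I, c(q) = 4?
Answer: -438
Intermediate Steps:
Q(x, X) = X + x
L(h) = 8*h (L(h) = (h + h)*4 = (2*h)*4 = 8*h)
(L(-23 - 28) + Q(-20, 28)) + w(-38) = (8*(-23 - 28) + (28 - 20)) - 38 = (8*(-51) + 8) - 38 = (-408 + 8) - 38 = -400 - 38 = -438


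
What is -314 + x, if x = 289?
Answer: -25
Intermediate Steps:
-314 + x = -314 + 289 = -25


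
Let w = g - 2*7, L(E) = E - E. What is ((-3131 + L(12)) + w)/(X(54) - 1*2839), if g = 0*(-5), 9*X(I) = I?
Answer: 3145/2833 ≈ 1.1101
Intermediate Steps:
L(E) = 0
X(I) = I/9
g = 0
w = -14 (w = 0 - 2*7 = 0 - 14 = -14)
((-3131 + L(12)) + w)/(X(54) - 1*2839) = ((-3131 + 0) - 14)/((⅑)*54 - 1*2839) = (-3131 - 14)/(6 - 2839) = -3145/(-2833) = -3145*(-1/2833) = 3145/2833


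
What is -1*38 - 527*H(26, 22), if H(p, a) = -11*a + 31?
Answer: 111159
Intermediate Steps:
H(p, a) = 31 - 11*a
-1*38 - 527*H(26, 22) = -1*38 - 527*(31 - 11*22) = -38 - 527*(31 - 242) = -38 - 527*(-211) = -38 + 111197 = 111159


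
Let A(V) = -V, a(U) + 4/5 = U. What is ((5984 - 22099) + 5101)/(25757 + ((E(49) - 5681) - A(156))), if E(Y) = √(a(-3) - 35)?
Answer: -557088120/1023334657 + 5507*I*√970/1023334657 ≈ -0.54438 + 0.0001676*I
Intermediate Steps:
a(U) = -⅘ + U
E(Y) = I*√970/5 (E(Y) = √((-⅘ - 3) - 35) = √(-19/5 - 35) = √(-194/5) = I*√970/5)
((5984 - 22099) + 5101)/(25757 + ((E(49) - 5681) - A(156))) = ((5984 - 22099) + 5101)/(25757 + ((I*√970/5 - 5681) - (-1)*156)) = (-16115 + 5101)/(25757 + ((-5681 + I*√970/5) - 1*(-156))) = -11014/(25757 + ((-5681 + I*√970/5) + 156)) = -11014/(25757 + (-5525 + I*√970/5)) = -11014/(20232 + I*√970/5)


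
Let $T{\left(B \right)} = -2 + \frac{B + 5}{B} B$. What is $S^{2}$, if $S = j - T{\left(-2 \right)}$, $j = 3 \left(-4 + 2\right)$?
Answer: $49$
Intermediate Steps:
$j = -6$ ($j = 3 \left(-2\right) = -6$)
$T{\left(B \right)} = 3 + B$ ($T{\left(B \right)} = -2 + \frac{5 + B}{B} B = -2 + \left(5 + B\right) = 3 + B$)
$S = -7$ ($S = -6 - \left(3 - 2\right) = -6 - 1 = -7$)
$S^{2} = \left(-7\right)^{2} = 49$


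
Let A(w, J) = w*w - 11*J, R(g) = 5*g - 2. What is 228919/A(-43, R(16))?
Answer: 228919/991 ≈ 231.00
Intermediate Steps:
R(g) = -2 + 5*g
A(w, J) = w² - 11*J
228919/A(-43, R(16)) = 228919/((-43)² - 11*(-2 + 5*16)) = 228919/(1849 - 11*(-2 + 80)) = 228919/(1849 - 11*78) = 228919/(1849 - 858) = 228919/991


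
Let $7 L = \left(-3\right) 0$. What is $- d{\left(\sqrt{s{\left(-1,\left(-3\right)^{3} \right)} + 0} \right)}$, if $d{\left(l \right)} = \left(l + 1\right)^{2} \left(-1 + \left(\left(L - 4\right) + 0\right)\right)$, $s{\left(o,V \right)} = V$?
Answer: $-130 + 30 i \sqrt{3} \approx -130.0 + 51.962 i$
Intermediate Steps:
$L = 0$ ($L = \frac{\left(-3\right) 0}{7} = \frac{1}{7} \cdot 0 = 0$)
$d{\left(l \right)} = - 5 \left(1 + l\right)^{2}$ ($d{\left(l \right)} = \left(l + 1\right)^{2} \left(-1 + \left(\left(0 - 4\right) + 0\right)\right) = \left(1 + l\right)^{2} \left(-1 + \left(-4 + 0\right)\right) = \left(1 + l\right)^{2} \left(-1 - 4\right) = \left(1 + l\right)^{2} \left(-5\right) = - 5 \left(1 + l\right)^{2}$)
$- d{\left(\sqrt{s{\left(-1,\left(-3\right)^{3} \right)} + 0} \right)} = - \left(-5\right) \left(1 + \sqrt{\left(-3\right)^{3} + 0}\right)^{2} = - \left(-5\right) \left(1 + \sqrt{-27 + 0}\right)^{2} = - \left(-5\right) \left(1 + \sqrt{-27}\right)^{2} = - \left(-5\right) \left(1 + 3 i \sqrt{3}\right)^{2} = 5 \left(1 + 3 i \sqrt{3}\right)^{2}$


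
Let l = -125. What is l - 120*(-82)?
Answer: 9715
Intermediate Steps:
l - 120*(-82) = -125 - 120*(-82) = -125 + 9840 = 9715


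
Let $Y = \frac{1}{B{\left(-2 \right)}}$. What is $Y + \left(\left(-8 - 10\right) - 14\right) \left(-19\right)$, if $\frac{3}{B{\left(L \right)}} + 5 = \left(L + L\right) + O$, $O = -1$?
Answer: $\frac{1814}{3} \approx 604.67$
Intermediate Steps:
$B{\left(L \right)} = \frac{3}{-6 + 2 L}$ ($B{\left(L \right)} = \frac{3}{-5 + \left(\left(L + L\right) - 1\right)} = \frac{3}{-5 + \left(2 L - 1\right)} = \frac{3}{-5 + \left(-1 + 2 L\right)} = \frac{3}{-6 + 2 L}$)
$Y = - \frac{10}{3}$ ($Y = \frac{1}{\frac{3}{2} \frac{1}{-3 - 2}} = \frac{1}{\frac{3}{2} \frac{1}{-5}} = \frac{1}{\frac{3}{2} \left(- \frac{1}{5}\right)} = \frac{1}{- \frac{3}{10}} = - \frac{10}{3} \approx -3.3333$)
$Y + \left(\left(-8 - 10\right) - 14\right) \left(-19\right) = - \frac{10}{3} + \left(\left(-8 - 10\right) - 14\right) \left(-19\right) = - \frac{10}{3} + \left(-18 - 14\right) \left(-19\right) = - \frac{10}{3} - -608 = - \frac{10}{3} + 608 = \frac{1814}{3}$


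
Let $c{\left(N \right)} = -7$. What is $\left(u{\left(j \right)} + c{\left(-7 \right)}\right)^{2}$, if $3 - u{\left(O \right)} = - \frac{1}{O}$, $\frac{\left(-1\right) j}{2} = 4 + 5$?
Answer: $\frac{5329}{324} \approx 16.448$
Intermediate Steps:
$j = -18$ ($j = - 2 \left(4 + 5\right) = \left(-2\right) 9 = -18$)
$u{\left(O \right)} = 3 + \frac{1}{O}$ ($u{\left(O \right)} = 3 - - \frac{1}{O} = 3 + \frac{1}{O}$)
$\left(u{\left(j \right)} + c{\left(-7 \right)}\right)^{2} = \left(\left(3 + \frac{1}{-18}\right) - 7\right)^{2} = \left(\left(3 - \frac{1}{18}\right) - 7\right)^{2} = \left(\frac{53}{18} - 7\right)^{2} = \left(- \frac{73}{18}\right)^{2} = \frac{5329}{324}$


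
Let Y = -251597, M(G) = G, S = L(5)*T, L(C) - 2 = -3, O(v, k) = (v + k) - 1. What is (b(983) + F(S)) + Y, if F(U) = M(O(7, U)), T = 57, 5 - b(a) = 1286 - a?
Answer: -251946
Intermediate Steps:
O(v, k) = -1 + k + v (O(v, k) = (k + v) - 1 = -1 + k + v)
b(a) = -1281 + a (b(a) = 5 - (1286 - a) = 5 + (-1286 + a) = -1281 + a)
L(C) = -1 (L(C) = 2 - 3 = -1)
S = -57 (S = -1*57 = -57)
F(U) = 6 + U (F(U) = -1 + U + 7 = 6 + U)
(b(983) + F(S)) + Y = ((-1281 + 983) + (6 - 57)) - 251597 = (-298 - 51) - 251597 = -349 - 251597 = -251946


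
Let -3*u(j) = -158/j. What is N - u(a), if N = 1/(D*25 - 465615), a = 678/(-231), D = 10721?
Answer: 1201939631/66983010 ≈ 17.944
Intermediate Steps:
a = -226/77 (a = 678*(-1/231) = -226/77 ≈ -2.9351)
N = -1/197590 (N = 1/(10721*25 - 465615) = 1/(268025 - 465615) = 1/(-197590) = -1/197590 ≈ -5.0610e-6)
u(j) = 158/(3*j) (u(j) = -(-158)/(3*j) = 158/(3*j))
N - u(a) = -1/197590 - 158/(3*(-226/77)) = -1/197590 - 158*(-77)/(3*226) = -1/197590 - 1*(-6083/339) = -1/197590 + 6083/339 = 1201939631/66983010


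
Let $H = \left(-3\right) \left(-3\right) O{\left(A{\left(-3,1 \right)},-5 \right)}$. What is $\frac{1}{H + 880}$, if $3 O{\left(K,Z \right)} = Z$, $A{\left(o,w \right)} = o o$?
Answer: $\frac{1}{865} \approx 0.0011561$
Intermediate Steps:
$A{\left(o,w \right)} = o^{2}$
$O{\left(K,Z \right)} = \frac{Z}{3}$
$H = -15$ ($H = \left(-3\right) \left(-3\right) \frac{1}{3} \left(-5\right) = 9 \left(- \frac{5}{3}\right) = -15$)
$\frac{1}{H + 880} = \frac{1}{-15 + 880} = \frac{1}{865}$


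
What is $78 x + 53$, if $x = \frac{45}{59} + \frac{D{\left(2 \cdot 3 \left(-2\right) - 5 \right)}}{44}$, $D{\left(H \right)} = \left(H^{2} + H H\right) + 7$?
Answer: $\frac{1492099}{1298} \approx 1149.5$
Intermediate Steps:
$D{\left(H \right)} = 7 + 2 H^{2}$ ($D{\left(H \right)} = \left(H^{2} + H^{2}\right) + 7 = 2 H^{2} + 7 = 7 + 2 H^{2}$)
$x = \frac{36495}{2596}$ ($x = \frac{45}{59} + \frac{7 + 2 \left(2 \cdot 3 \left(-2\right) - 5\right)^{2}}{44} = 45 \cdot \frac{1}{59} + \left(7 + 2 \left(6 \left(-2\right) - 5\right)^{2}\right) \frac{1}{44} = \frac{45}{59} + \left(7 + 2 \left(-12 - 5\right)^{2}\right) \frac{1}{44} = \frac{45}{59} + \left(7 + 2 \left(-17\right)^{2}\right) \frac{1}{44} = \frac{45}{59} + \left(7 + 2 \cdot 289\right) \frac{1}{44} = \frac{45}{59} + \left(7 + 578\right) \frac{1}{44} = \frac{45}{59} + 585 \cdot \frac{1}{44} = \frac{45}{59} + \frac{585}{44} = \frac{36495}{2596} \approx 14.058$)
$78 x + 53 = 78 \cdot \frac{36495}{2596} + 53 = \frac{1423305}{1298} + 53 = \frac{1492099}{1298}$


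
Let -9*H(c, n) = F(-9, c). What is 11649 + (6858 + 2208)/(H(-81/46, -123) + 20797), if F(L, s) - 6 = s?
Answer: 33432960837/2869921 ≈ 11649.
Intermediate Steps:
F(L, s) = 6 + s
H(c, n) = -⅔ - c/9 (H(c, n) = -(6 + c)/9 = -⅔ - c/9)
11649 + (6858 + 2208)/(H(-81/46, -123) + 20797) = 11649 + (6858 + 2208)/((-⅔ - (-9)/46) + 20797) = 11649 + 9066/((-⅔ - (-9)/46) + 20797) = 11649 + 9066/((-⅔ - ⅑*(-81/46)) + 20797) = 11649 + 9066/((-⅔ + 9/46) + 20797) = 11649 + 9066/(-65/138 + 20797) = 11649 + 9066/(2869921/138) = 11649 + 9066*(138/2869921) = 11649 + 1251108/2869921 = 33432960837/2869921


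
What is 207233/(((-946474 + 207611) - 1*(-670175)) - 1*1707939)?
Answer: -207233/1776627 ≈ -0.11664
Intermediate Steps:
207233/(((-946474 + 207611) - 1*(-670175)) - 1*1707939) = 207233/((-738863 + 670175) - 1707939) = 207233/(-68688 - 1707939) = 207233/(-1776627) = 207233*(-1/1776627) = -207233/1776627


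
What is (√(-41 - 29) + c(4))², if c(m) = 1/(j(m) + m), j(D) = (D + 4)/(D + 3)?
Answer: -90671/1296 + 7*I*√70/18 ≈ -69.962 + 3.2537*I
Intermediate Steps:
j(D) = (4 + D)/(3 + D)
c(m) = 1/(m + (4 + m)/(3 + m)) (c(m) = 1/((4 + m)/(3 + m) + m) = 1/(m + (4 + m)/(3 + m)))
(√(-41 - 29) + c(4))² = (√(-41 - 29) + (3 + 4)/(4 + 4 + 4*(3 + 4)))² = (√(-70) + 7/(4 + 4 + 4*7))² = (I*√70 + 7/(4 + 4 + 28))² = (I*√70 + 7/36)² = (7/36 + I*√70)²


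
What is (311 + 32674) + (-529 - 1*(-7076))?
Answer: 39532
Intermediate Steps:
(311 + 32674) + (-529 - 1*(-7076)) = 32985 + (-529 + 7076) = 32985 + 6547 = 39532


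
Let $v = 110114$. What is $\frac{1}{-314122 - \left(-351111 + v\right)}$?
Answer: $- \frac{1}{73125} \approx -1.3675 \cdot 10^{-5}$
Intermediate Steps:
$\frac{1}{-314122 - \left(-351111 + v\right)} = \frac{1}{-314122 + \left(257491 - \left(-93620 + 110114\right)\right)} = \frac{1}{-314122 + \left(257491 - 16494\right)} = \frac{1}{-314122 + 240997} = \frac{1}{-73125} = - \frac{1}{73125}$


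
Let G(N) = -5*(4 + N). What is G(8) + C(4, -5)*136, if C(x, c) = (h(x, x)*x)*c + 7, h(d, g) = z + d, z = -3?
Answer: -1828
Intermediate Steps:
h(d, g) = -3 + d
G(N) = -20 - 5*N
C(x, c) = 7 + c*x*(-3 + x) (C(x, c) = ((-3 + x)*x)*c + 7 = (x*(-3 + x))*c + 7 = c*x*(-3 + x) + 7 = 7 + c*x*(-3 + x))
G(8) + C(4, -5)*136 = (-20 - 5*8) + (7 - 5*4*(-3 + 4))*136 = (-20 - 40) + (7 - 5*4*1)*136 = -60 + (7 - 20)*136 = -60 - 13*136 = -60 - 1768 = -1828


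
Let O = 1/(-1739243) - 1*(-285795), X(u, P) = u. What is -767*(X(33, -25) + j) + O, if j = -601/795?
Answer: 360972487648726/1382698185 ≈ 2.6106e+5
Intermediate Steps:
O = 497066953184/1739243 (O = -1/1739243 + 285795 = 497066953184/1739243 ≈ 2.8580e+5)
j = -601/795 (j = -601*1/795 = -601/795 ≈ -0.75597)
-767*(X(33, -25) + j) + O = -767*(33 - 601/795) + 497066953184/1739243 = -767*25634/795 + 497066953184/1739243 = -19661278/795 + 497066953184/1739243 = 360972487648726/1382698185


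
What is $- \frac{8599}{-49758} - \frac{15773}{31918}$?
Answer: $- \frac{127592513}{397043961} \approx -0.32136$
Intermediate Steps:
$- \frac{8599}{-49758} - \frac{15773}{31918} = \left(-8599\right) \left(- \frac{1}{49758}\right) - \frac{15773}{31918} = \frac{8599}{49758} - \frac{15773}{31918} = - \frac{127592513}{397043961}$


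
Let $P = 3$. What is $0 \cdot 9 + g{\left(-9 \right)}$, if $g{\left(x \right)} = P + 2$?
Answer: $5$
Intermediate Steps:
$g{\left(x \right)} = 5$ ($g{\left(x \right)} = 3 + 2 = 5$)
$0 \cdot 9 + g{\left(-9 \right)} = 0 \cdot 9 + 5 = 0 + 5 = 5$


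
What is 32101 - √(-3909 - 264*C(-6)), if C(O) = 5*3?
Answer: 32101 - I*√7869 ≈ 32101.0 - 88.707*I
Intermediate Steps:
C(O) = 15
32101 - √(-3909 - 264*C(-6)) = 32101 - √(-3909 - 264*15) = 32101 - √(-3909 - 3960) = 32101 - √(-7869) = 32101 - I*√7869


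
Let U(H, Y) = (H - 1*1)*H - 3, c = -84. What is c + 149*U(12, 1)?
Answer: 19137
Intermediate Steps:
U(H, Y) = -3 + H*(-1 + H) (U(H, Y) = (H - 1)*H - 3 = (-1 + H)*H - 3 = H*(-1 + H) - 3 = -3 + H*(-1 + H))
c + 149*U(12, 1) = -84 + 149*(-3 + 12**2 - 1*12) = -84 + 149*(-3 + 144 - 12) = -84 + 149*129 = -84 + 19221 = 19137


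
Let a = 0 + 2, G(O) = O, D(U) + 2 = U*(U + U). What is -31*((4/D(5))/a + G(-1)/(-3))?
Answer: -93/8 ≈ -11.625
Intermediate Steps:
D(U) = -2 + 2*U**2 (D(U) = -2 + U*(U + U) = -2 + U*(2*U) = -2 + 2*U**2)
a = 2
-31*((4/D(5))/a + G(-1)/(-3)) = -31*((4/(-2 + 2*5**2))/2 - 1/(-3)) = -31*((4/(-2 + 2*25))*(1/2) - 1*(-1/3)) = -31*((4/(-2 + 50))*(1/2) + 1/3) = -31*((4/48)*(1/2) + 1/3) = -31*((4*(1/48))*(1/2) + 1/3) = -31*((1/12)*(1/2) + 1/3) = -31*(1/24 + 1/3) = -31*3/8 = -93/8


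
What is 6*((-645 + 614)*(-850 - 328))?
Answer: 219108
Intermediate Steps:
6*((-645 + 614)*(-850 - 328)) = 6*(-31*(-1178)) = 6*36518 = 219108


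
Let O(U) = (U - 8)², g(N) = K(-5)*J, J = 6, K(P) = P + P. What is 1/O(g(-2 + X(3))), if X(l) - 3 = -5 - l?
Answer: 1/4624 ≈ 0.00021626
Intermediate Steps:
X(l) = -2 - l (X(l) = 3 + (-5 - l) = -2 - l)
K(P) = 2*P
g(N) = -60 (g(N) = (2*(-5))*6 = -10*6 = -60)
O(U) = (-8 + U)²
1/O(g(-2 + X(3))) = 1/((-8 - 60)²) = 1/((-68)²) = 1/4624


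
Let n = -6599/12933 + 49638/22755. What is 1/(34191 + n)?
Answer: 98096805/3354191795758 ≈ 2.9246e-5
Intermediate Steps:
n = 163936003/98096805 (n = -6599*1/12933 + 49638*(1/22755) = -6599/12933 + 16546/7585 = 163936003/98096805 ≈ 1.6712)
1/(34191 + n) = 1/(34191 + 163936003/98096805) = 1/(3354191795758/98096805) = 98096805/3354191795758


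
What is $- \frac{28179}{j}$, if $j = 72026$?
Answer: $- \frac{28179}{72026} \approx -0.39123$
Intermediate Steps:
$- \frac{28179}{j} = - \frac{28179}{72026}$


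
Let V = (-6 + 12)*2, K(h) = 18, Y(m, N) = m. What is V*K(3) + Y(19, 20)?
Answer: 235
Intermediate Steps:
V = 12 (V = 6*2 = 12)
V*K(3) + Y(19, 20) = 12*18 + 19 = 216 + 19 = 235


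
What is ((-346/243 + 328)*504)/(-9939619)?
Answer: -4444048/268369713 ≈ -0.016559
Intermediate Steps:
((-346/243 + 328)*504)/(-9939619) = ((-346*1/243 + 328)*504)*(-1/9939619) = ((-346/243 + 328)*504)*(-1/9939619) = ((79358/243)*504)*(-1/9939619) = (4444048/27)*(-1/9939619) = -4444048/268369713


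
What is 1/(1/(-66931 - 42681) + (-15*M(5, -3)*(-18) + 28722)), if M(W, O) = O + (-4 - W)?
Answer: 109612/2793132983 ≈ 3.9243e-5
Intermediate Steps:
M(W, O) = -4 + O - W
1/(1/(-66931 - 42681) + (-15*M(5, -3)*(-18) + 28722)) = 1/(1/(-66931 - 42681) + (-15*(-4 - 3 - 1*5)*(-18) + 28722)) = 1/(1/(-109612) + (-15*(-4 - 3 - 5)*(-18) + 28722)) = 1/(-1/109612 + (-15*(-12)*(-18) + 28722)) = 1/(-1/109612 + (180*(-18) + 28722)) = 1/(-1/109612 + (-3240 + 28722)) = 1/(-1/109612 + 25482) = 1/(2793132983/109612) = 109612/2793132983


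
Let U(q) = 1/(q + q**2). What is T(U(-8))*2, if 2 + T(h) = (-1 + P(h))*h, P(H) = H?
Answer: -6327/1568 ≈ -4.0351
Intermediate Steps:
T(h) = -2 + h*(-1 + h) (T(h) = -2 + (-1 + h)*h = -2 + h*(-1 + h))
T(U(-8))*2 = (-2 + (1/((-8)*(1 - 8)))**2 - 1/((-8)*(1 - 8)))*2 = (-2 + (-1/8/(-7))**2 - (-1)/(8*(-7)))*2 = (-2 + (-1/8*(-1/7))**2 - (-1)*(-1)/(8*7))*2 = (-2 + (1/56)**2 - 1*1/56)*2 = (-2 + 1/3136 - 1/56)*2 = -6327/3136*2 = -6327/1568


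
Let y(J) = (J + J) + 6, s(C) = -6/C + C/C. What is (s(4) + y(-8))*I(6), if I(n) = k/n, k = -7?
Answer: 49/4 ≈ 12.250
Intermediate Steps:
s(C) = 1 - 6/C (s(C) = -6/C + 1 = 1 - 6/C)
y(J) = 6 + 2*J (y(J) = 2*J + 6 = 6 + 2*J)
I(n) = -7/n
(s(4) + y(-8))*I(6) = ((-6 + 4)/4 + (6 + 2*(-8)))*(-7/6) = ((1/4)*(-2) + (6 - 16))*(-7*1/6) = (-1/2 - 10)*(-7/6) = -21/2*(-7/6) = 49/4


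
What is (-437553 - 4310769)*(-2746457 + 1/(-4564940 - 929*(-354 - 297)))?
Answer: 51644705903828008116/3960161 ≈ 1.3041e+13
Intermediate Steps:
(-437553 - 4310769)*(-2746457 + 1/(-4564940 - 929*(-354 - 297))) = -4748322*(-2746457 + 1/(-4564940 - 929*(-651))) = -4748322*(-2746457 + 1/(-4564940 + 604779)) = -4748322*(-2746457 + 1/(-3960161)) = -4748322*(-2746457 - 1/3960161) = -4748322*(-10876411899578/3960161) = 51644705903828008116/3960161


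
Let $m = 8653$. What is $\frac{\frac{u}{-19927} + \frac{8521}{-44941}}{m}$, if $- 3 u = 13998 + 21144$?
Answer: $\frac{356640907}{7749101623471} \approx 4.6024 \cdot 10^{-5}$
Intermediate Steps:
$u = -11714$ ($u = - \frac{13998 + 21144}{3} = \left(- \frac{1}{3}\right) 35142 = -11714$)
$\frac{\frac{u}{-19927} + \frac{8521}{-44941}}{m} = \frac{- \frac{11714}{-19927} + \frac{8521}{-44941}}{8653} = \left(\left(-11714\right) \left(- \frac{1}{19927}\right) + 8521 \left(- \frac{1}{44941}\right)\right) \frac{1}{8653} = \left(\frac{11714}{19927} - \frac{8521}{44941}\right) \frac{1}{8653} = \frac{356640907}{895539307} \cdot \frac{1}{8653} = \frac{356640907}{7749101623471}$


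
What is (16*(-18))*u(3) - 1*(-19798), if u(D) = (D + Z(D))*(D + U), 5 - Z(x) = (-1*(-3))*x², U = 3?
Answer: 52630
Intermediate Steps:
Z(x) = 5 - 3*x² (Z(x) = 5 - (-1*(-3))*x² = 5 - 3*x²)
u(D) = (3 + D)*(5 + D - 3*D²) (u(D) = (D + (5 - 3*D²))*(D + 3) = (5 + D - 3*D²)*(3 + D) = (3 + D)*(5 + D - 3*D²))
(16*(-18))*u(3) - 1*(-19798) = (16*(-18))*(15 - 8*3² - 3*3³ + 8*3) - 1*(-19798) = -288*(15 - 8*9 - 3*27 + 24) + 19798 = -288*(15 - 72 - 81 + 24) + 19798 = -288*(-114) + 19798 = 32832 + 19798 = 52630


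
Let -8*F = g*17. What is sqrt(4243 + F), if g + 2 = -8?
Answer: sqrt(17057)/2 ≈ 65.301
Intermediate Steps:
g = -10 (g = -2 - 8 = -10)
F = 85/4 (F = -(-5)*17/4 = -1/8*(-170) = 85/4 ≈ 21.250)
sqrt(4243 + F) = sqrt(4243 + 85/4) = sqrt(17057/4) = sqrt(17057)/2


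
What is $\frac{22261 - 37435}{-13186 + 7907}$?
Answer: $\frac{15174}{5279} \approx 2.8744$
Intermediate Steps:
$\frac{22261 - 37435}{-13186 + 7907} = - \frac{15174}{-5279} = \left(-15174\right) \left(- \frac{1}{5279}\right) = \frac{15174}{5279}$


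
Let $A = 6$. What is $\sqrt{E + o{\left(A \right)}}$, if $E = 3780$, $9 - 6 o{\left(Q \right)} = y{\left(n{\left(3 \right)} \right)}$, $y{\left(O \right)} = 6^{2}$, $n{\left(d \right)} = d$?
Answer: $\frac{3 \sqrt{1678}}{2} \approx 61.445$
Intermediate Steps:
$y{\left(O \right)} = 36$
$o{\left(Q \right)} = - \frac{9}{2}$ ($o{\left(Q \right)} = \frac{3}{2} - 6 = - \frac{9}{2}$)
$\sqrt{E + o{\left(A \right)}} = \sqrt{3780 - \frac{9}{2}} = \sqrt{\frac{7551}{2}} = \frac{3 \sqrt{1678}}{2}$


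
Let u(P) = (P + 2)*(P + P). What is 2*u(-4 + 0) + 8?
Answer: 40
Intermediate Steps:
u(P) = 2*P*(2 + P) (u(P) = (2 + P)*(2*P) = 2*P*(2 + P))
2*u(-4 + 0) + 8 = 2*(2*(-4 + 0)*(2 + (-4 + 0))) + 8 = 2*(2*(-4)*(2 - 4)) + 8 = 2*(2*(-4)*(-2)) + 8 = 2*16 + 8 = 32 + 8 = 40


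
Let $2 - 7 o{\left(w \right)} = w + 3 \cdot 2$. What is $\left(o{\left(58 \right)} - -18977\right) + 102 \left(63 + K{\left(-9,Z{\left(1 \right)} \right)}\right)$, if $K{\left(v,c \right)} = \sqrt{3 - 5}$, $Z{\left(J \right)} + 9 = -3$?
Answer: $\frac{177759}{7} + 102 i \sqrt{2} \approx 25394.0 + 144.25 i$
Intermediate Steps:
$Z{\left(J \right)} = -12$ ($Z{\left(J \right)} = -9 - 3 = -12$)
$o{\left(w \right)} = - \frac{4}{7} - \frac{w}{7}$ ($o{\left(w \right)} = \frac{2}{7} - \frac{w + 3 \cdot 2}{7} = \frac{2}{7} - \frac{w + 6}{7} = \frac{2}{7} - \frac{6 + w}{7} = \frac{2}{7} - \left(\frac{6}{7} + \frac{w}{7}\right) = - \frac{4}{7} - \frac{w}{7}$)
$K{\left(v,c \right)} = i \sqrt{2}$ ($K{\left(v,c \right)} = \sqrt{-2} = i \sqrt{2}$)
$\left(o{\left(58 \right)} - -18977\right) + 102 \left(63 + K{\left(-9,Z{\left(1 \right)} \right)}\right) = \left(\left(- \frac{4}{7} - \frac{58}{7}\right) - -18977\right) + 102 \left(63 + i \sqrt{2}\right) = \left(\left(- \frac{4}{7} - \frac{58}{7}\right) + 18977\right) + \left(6426 + 102 i \sqrt{2}\right) = \left(- \frac{62}{7} + 18977\right) + \left(6426 + 102 i \sqrt{2}\right) = \frac{132777}{7} + \left(6426 + 102 i \sqrt{2}\right) = \frac{177759}{7} + 102 i \sqrt{2}$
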